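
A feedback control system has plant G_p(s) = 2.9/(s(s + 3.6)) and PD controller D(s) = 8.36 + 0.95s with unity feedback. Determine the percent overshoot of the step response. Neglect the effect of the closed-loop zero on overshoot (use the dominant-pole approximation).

Forward path: (8.36 + 0.95s)·2.9/(s(s+3.6)). The closed-loop characteristic equation is s² + (3.6 + 2.9·0.95)s + 2.9·8.36 = 0.
That is s² + 6.355s + 24.24 = 0, so ω_n = 4.924 rad/s and ζ = 6.355/(2·4.924) = 0.6453.
%OS = 100·exp(−πζ/√(1−ζ²)) = 7.04%.

7.04%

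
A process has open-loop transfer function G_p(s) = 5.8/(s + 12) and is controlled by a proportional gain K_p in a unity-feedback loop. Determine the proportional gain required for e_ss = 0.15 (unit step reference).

K_p = 11.7

For a type-0 loop with proportional control, e_ss = 1/(1 + K_p·G_p(0)).
G_p(0) = 0.4833. Require 1/(1 + K_p·0.4833) = 0.15, so 1 + 0.4833·K_p = 6.667.
K_p = (6.667 − 1)/0.4833 = 11.7.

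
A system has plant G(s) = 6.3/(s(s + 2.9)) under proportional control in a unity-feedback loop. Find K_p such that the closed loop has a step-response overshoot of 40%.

From %OS = 100·exp(−πζ/√(1−ζ²)) = 40%, ζ = −ln(0.4)/√(π²+ln²(0.4)) = 0.28.
Characteristic equation s² + 2.9s + 6.3K_p = 0 gives ζ = 2.9/(2√(6.3K_p)).
Setting ζ = 0.28: √(6.3K_p) = 2.9/(2·0.28) = 5.179, so K_p = 26.82/6.3 = 4.26.

K_p = 4.26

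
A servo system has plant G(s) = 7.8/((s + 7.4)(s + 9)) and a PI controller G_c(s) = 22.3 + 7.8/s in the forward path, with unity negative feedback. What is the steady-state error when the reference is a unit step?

The open loop G_c(s)G(s) has a pole at the origin (type 1), so the static position error constant is infinite and e_ss = 1/(1+∞) = 0.

0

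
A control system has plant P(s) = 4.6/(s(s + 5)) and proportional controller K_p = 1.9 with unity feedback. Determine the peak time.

Closed-loop characteristic equation: s² + 5s + 8.74 = 0, so ω_n = 2.956 rad/s and ζ = 5/(2·2.956) = 0.8456.
Damped frequency ω_d = ω_n√(1−ζ²) = 1.578 rad/s, so peak time T_p = π/ω_d = 1.99 s.

T_p = 1.99 s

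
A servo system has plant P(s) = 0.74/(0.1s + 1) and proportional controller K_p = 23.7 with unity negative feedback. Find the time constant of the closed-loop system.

τ = 0.00539 s

Closed loop: T(s) = K_p·P/(1+K_p·P) = 17.54/(0.1s + 1 + 17.54), with pole at s = −(1 + 17.54)/0.1 = −185.4.
Closed-loop time constant τ = 1/185.4 = 0.00539 s.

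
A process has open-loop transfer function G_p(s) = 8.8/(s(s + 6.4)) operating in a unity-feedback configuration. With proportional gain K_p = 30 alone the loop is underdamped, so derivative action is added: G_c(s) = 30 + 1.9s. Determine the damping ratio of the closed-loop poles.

ζ = 0.711

Forward path: (30 + 1.9s)·8.8/(s(s+6.4)). The closed-loop characteristic equation is s² + (6.4 + 8.8·1.9)s + 8.8·30 = 0.
That is s² + 23.12s + 264 = 0, so ω_n = 16.25 rad/s and ζ = 23.12/(2·16.25) = 0.7115.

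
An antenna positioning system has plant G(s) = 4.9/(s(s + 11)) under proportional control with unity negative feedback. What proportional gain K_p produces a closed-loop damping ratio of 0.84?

K_p = 8.75

Closed-loop characteristic equation: s² + 11s + K_p·4.9 = 0.
So ω_n = √(4.9K_p) and 2ζω_n = 11, giving ζ = 11/(2√(4.9K_p)).
Setting ζ = 0.84: √(4.9K_p) = 11/(2·0.84) = 6.548, so K_p = 42.87/4.9 = 8.75.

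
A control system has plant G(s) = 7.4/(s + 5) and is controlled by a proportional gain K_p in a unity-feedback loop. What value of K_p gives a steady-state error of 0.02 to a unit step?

K_p = 33.1

For a type-0 loop with proportional control, e_ss = 1/(1 + K_p·G(0)).
G(0) = 1.48. Require 1/(1 + K_p·1.48) = 0.02, so 1 + 1.48·K_p = 50.
K_p = (50 − 1)/1.48 = 33.1.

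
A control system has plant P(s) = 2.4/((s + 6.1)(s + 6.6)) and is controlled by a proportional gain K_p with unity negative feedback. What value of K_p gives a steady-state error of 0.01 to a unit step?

K_p = 1660

For a type-0 loop with proportional control, e_ss = 1/(1 + K_p·P(0)).
P(0) = 0.05961. Require 1/(1 + K_p·0.05961) = 0.01, so 1 + 0.05961·K_p = 100.
K_p = (100 − 1)/0.05961 = 1660.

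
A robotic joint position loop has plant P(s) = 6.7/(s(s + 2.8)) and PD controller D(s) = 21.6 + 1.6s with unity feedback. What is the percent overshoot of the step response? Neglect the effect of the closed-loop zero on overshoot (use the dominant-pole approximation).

Forward path: (21.6 + 1.6s)·6.7/(s(s+2.8)). The closed-loop characteristic equation is s² + (2.8 + 6.7·1.6)s + 6.7·21.6 = 0.
That is s² + 13.52s + 144.7 = 0, so ω_n = 12.03 rad/s and ζ = 13.52/(2·12.03) = 0.5619.
%OS = 100·exp(−πζ/√(1−ζ²)) = 11.8%.

11.8%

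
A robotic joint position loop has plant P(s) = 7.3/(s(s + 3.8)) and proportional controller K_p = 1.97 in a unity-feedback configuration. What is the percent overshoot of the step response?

16.2%

Closed-loop characteristic equation: s² + 3.8s + 14.38 = 0, so ω_n = 3.792 rad/s and ζ = 3.8/(2·3.792) = 0.501.
%OS = 100·exp(−πζ/√(1−ζ²)) = 100·exp(−π·0.501/√0.749) = 16.2%.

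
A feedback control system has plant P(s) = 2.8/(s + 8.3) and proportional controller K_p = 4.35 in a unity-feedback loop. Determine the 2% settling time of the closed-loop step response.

T_s ≈ 0.195 s

Closed-loop transfer function: T(s) = K_p·P(s)/(1 + K_p·P(s)) = 12.18/(s + 8.3 + 12.18) = 12.18/(s + 20.48).
Time constant τ = 1/20.48 = 0.04883 s, so the 2% settling time is about 4τ = 0.195 s.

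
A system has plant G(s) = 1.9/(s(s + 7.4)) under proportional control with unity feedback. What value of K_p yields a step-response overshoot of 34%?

From %OS = 100·exp(−πζ/√(1−ζ²)) = 34%, ζ = −ln(0.34)/√(π²+ln²(0.34)) = 0.3248.
Characteristic equation s² + 7.4s + 1.9K_p = 0 gives ζ = 7.4/(2√(1.9K_p)).
Setting ζ = 0.3248: √(1.9K_p) = 7.4/(2·0.3248) = 11.39, so K_p = 129.8/1.9 = 68.3.

K_p = 68.3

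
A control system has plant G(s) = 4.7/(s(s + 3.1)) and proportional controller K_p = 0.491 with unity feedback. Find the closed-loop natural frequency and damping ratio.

1 + K_p·G(s) = 0 gives s² + 3.1s + 2.308 = 0.
Matching s² + 2ζω_n s + ω_n²: ω_n = √2.308 = 1.519 rad/s and 2ζω_n = 3.1, so ζ = 3.1/(2·1.519) = 1.02.

ω_n = 1.52 rad/s, ζ = 1.02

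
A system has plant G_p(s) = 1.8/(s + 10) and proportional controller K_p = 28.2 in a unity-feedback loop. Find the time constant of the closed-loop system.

Closed-loop transfer function: T(s) = K_p·G_p(s)/(1 + K_p·G_p(s)) = 50.76/(s + 10 + 50.76) = 50.76/(s + 60.76).
Time constant τ = 1/60.76 = 0.0165 s.

τ = 0.0165 s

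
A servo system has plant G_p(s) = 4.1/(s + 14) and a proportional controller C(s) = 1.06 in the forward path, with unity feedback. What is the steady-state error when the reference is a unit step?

The loop is type 0. Static position error constant K_pos = C(0)·G_p(0) = 1.06·0.2929 = 0.3104.
Steady-state error to a unit step: e_ss = 1/(1+K_pos) = 1/1.31 = 0.763.

0.763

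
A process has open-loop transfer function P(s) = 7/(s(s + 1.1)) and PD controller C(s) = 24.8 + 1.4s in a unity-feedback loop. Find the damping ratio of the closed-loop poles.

Forward path: (24.8 + 1.4s)·7/(s(s+1.1)). The closed-loop characteristic equation is s² + (1.1 + 7·1.4)s + 7·24.8 = 0.
That is s² + 10.9s + 173.6 = 0, so ω_n = 13.18 rad/s and ζ = 10.9/(2·13.18) = 0.4136.

ζ = 0.414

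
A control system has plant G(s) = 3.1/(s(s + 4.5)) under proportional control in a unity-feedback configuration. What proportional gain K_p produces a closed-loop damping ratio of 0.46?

Closed-loop characteristic equation: s² + 4.5s + K_p·3.1 = 0.
So ω_n = √(3.1K_p) and 2ζω_n = 4.5, giving ζ = 4.5/(2√(3.1K_p)).
Setting ζ = 0.46: √(3.1K_p) = 4.5/(2·0.46) = 4.891, so K_p = 23.92/3.1 = 7.72.

K_p = 7.72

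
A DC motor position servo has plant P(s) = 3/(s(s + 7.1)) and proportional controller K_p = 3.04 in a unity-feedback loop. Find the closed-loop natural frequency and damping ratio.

The closed-loop denominator is s(s+7.1) + 3.04·3 = s² + 7.1s + 9.12.
Matching s² + 2ζω_n s + ω_n²: ω_n = √9.12 = 3.02 rad/s and 2ζω_n = 7.1, so ζ = 7.1/(2·3.02) = 1.18.

ω_n = 3.02 rad/s, ζ = 1.18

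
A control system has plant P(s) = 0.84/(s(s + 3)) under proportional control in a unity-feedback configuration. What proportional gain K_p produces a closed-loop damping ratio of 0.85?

Closed-loop characteristic equation: s² + 3s + K_p·0.84 = 0.
So ω_n = √(0.84K_p) and 2ζω_n = 3, giving ζ = 3/(2√(0.84K_p)).
Setting ζ = 0.85: √(0.84K_p) = 3/(2·0.85) = 1.765, so K_p = 3.114/0.84 = 3.71.

K_p = 3.71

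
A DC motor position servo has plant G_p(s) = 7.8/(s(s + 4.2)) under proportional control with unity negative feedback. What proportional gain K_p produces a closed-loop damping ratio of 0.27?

Closed-loop characteristic equation: s² + 4.2s + K_p·7.8 = 0.
So ω_n = √(7.8K_p) and 2ζω_n = 4.2, giving ζ = 4.2/(2√(7.8K_p)).
Setting ζ = 0.27: √(7.8K_p) = 4.2/(2·0.27) = 7.778, so K_p = 60.49/7.8 = 7.76.

K_p = 7.76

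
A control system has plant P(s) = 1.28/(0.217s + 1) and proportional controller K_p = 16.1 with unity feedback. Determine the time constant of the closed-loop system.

Closed loop: T(s) = K_p·P/(1+K_p·P) = 20.61/(0.217s + 1 + 20.61), with pole at s = −(1 + 20.61)/0.217 = −99.58.
Closed-loop time constant τ = 1/99.58 = 0.01 s.

τ = 0.01 s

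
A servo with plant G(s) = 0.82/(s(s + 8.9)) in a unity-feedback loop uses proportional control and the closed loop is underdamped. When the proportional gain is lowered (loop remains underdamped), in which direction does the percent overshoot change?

ζ = 8.9/(2√(0.82K_p)) rises as K_p falls; higher damping means less overshoot.

decrease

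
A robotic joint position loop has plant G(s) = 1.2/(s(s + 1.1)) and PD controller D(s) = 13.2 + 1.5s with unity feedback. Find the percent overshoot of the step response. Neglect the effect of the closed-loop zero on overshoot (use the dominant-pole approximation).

Forward path: (13.2 + 1.5s)·1.2/(s(s+1.1)). The closed-loop characteristic equation is s² + (1.1 + 1.2·1.5)s + 1.2·13.2 = 0.
That is s² + 2.9s + 15.84 = 0, so ω_n = 3.98 rad/s and ζ = 2.9/(2·3.98) = 0.3643.
%OS = 100·exp(−πζ/√(1−ζ²)) = 29.3%.

29.3%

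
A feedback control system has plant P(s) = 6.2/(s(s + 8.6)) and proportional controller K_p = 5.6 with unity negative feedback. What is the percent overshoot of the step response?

Closed-loop characteristic equation: s² + 8.6s + 34.72 = 0, so ω_n = 5.892 rad/s and ζ = 8.6/(2·5.892) = 0.7298.
%OS = 100·exp(−πζ/√(1−ζ²)) = 100·exp(−π·0.7298/√0.4675) = 3.5%.

3.5%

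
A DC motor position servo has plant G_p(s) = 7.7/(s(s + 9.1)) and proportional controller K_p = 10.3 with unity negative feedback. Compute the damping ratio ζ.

The closed-loop denominator is s(s+9.1) + 10.3·7.7 = s² + 9.1s + 79.31.
So ω_n² = 79.31 ⇒ ω_n = 8.906 rad/s, and ζ = 9.1/(2ω_n) = 0.511.

ζ = 0.511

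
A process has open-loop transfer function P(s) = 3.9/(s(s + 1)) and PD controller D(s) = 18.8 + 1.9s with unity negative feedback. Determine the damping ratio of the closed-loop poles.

Forward path: (18.8 + 1.9s)·3.9/(s(s+1)). The closed-loop characteristic equation is s² + (1 + 3.9·1.9)s + 3.9·18.8 = 0.
That is s² + 8.41s + 73.32 = 0, so ω_n = 8.563 rad/s and ζ = 8.41/(2·8.563) = 0.4911.

ζ = 0.491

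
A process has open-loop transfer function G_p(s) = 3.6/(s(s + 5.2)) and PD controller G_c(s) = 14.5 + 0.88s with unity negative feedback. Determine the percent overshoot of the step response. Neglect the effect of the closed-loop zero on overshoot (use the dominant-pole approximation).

10.7%

Forward path: (14.5 + 0.88s)·3.6/(s(s+5.2)). The closed-loop characteristic equation is s² + (5.2 + 3.6·0.88)s + 3.6·14.5 = 0.
That is s² + 8.368s + 52.2 = 0, so ω_n = 7.225 rad/s and ζ = 8.368/(2·7.225) = 0.5791.
%OS = 100·exp(−πζ/√(1−ζ²)) = 10.7%.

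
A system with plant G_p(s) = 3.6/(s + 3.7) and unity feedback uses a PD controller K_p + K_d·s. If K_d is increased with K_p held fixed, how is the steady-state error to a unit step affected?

unchanged

At s = 0 the derivative term contributes nothing: C(0) = K_p regardless of K_d, so K_pos = K_p·G_p(0) and e_ss are unchanged.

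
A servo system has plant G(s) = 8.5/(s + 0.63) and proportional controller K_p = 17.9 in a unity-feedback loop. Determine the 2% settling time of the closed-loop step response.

T_s ≈ 0.0262 s

Closed-loop transfer function: T(s) = K_p·G(s)/(1 + K_p·G(s)) = 152.1/(s + 0.63 + 152.1) = 152.1/(s + 152.8).
Time constant τ = 1/152.8 = 0.006545 s, so the 2% settling time is about 4τ = 0.0262 s.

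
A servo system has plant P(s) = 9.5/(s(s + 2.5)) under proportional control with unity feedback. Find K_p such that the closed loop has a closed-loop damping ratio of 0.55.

K_p = 0.544

Closed-loop characteristic equation: s² + 2.5s + K_p·9.5 = 0.
So ω_n = √(9.5K_p) and 2ζω_n = 2.5, giving ζ = 2.5/(2√(9.5K_p)).
Setting ζ = 0.55: √(9.5K_p) = 2.5/(2·0.55) = 2.273, so K_p = 5.165/9.5 = 0.544.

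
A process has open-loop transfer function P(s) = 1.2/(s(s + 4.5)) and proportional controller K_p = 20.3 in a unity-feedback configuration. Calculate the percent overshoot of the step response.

20%

The closed-loop denominator s² + 4.5s + 24.36 gives ω_n = √24.36 = 4.936 and ζ = 4.5/(2ω_n) = 0.4559.
%OS = 100·exp(−πζ/√(1−ζ²)) = 100·exp(−π·0.4559/√0.7922) = 20%.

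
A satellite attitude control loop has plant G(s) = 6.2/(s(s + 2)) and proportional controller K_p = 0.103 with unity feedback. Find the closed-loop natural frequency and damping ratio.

With unity feedback the closed-loop characteristic equation is s² + 2s + 0.103·6.2 = s² + 2s + 0.6386 = 0.
So ω_n² = 0.6386 ⇒ ω_n = 0.7991 rad/s, and ζ = 2/(2ω_n) = 1.25.

ω_n = 0.799 rad/s, ζ = 1.25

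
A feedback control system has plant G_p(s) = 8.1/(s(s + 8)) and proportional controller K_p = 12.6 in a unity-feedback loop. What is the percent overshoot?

25.8%

Closed-loop characteristic equation: s² + 8s + 102.1 = 0, so ω_n = 10.1 rad/s and ζ = 8/(2·10.1) = 0.3959.
%OS = 100·exp(−πζ/√(1−ζ²)) = 100·exp(−π·0.3959/√0.8432) = 25.8%.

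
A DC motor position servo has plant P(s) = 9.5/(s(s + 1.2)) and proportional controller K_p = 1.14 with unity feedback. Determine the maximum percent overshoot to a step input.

55.8%

Closed-loop characteristic equation: s² + 1.2s + 10.83 = 0, so ω_n = 3.291 rad/s and ζ = 1.2/(2·3.291) = 0.1823.
%OS = 100·exp(−πζ/√(1−ζ²)) = 100·exp(−π·0.1823/√0.9668) = 55.8%.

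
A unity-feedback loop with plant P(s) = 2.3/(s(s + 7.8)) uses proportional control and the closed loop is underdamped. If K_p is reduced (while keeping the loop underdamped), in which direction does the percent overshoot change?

decrease

ζ = 7.8/(2√(2.3K_p)) rises as K_p falls; higher damping means less overshoot.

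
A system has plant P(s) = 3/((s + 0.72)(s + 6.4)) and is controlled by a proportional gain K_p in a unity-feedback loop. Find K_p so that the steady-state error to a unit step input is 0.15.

The loop is type 0, so e_ss(step) = 1/(1 + K_pos) with K_pos = K_p·P(0).
P(0) = 0.651. Require 1/(1 + K_p·0.651) = 0.15, so 1 + 0.651·K_p = 6.667.
K_p = (6.667 − 1)/0.651 = 8.7.

K_p = 8.7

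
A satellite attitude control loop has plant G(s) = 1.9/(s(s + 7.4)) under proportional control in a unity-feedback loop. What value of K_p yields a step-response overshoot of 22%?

K_p = 38.2

From %OS = 100·exp(−πζ/√(1−ζ²)) = 22%, ζ = −ln(0.22)/√(π²+ln²(0.22)) = 0.4342.
Characteristic equation s² + 7.4s + 1.9K_p = 0 gives ζ = 7.4/(2√(1.9K_p)).
Setting ζ = 0.4342: √(1.9K_p) = 7.4/(2·0.4342) = 8.522, so K_p = 72.63/1.9 = 38.2.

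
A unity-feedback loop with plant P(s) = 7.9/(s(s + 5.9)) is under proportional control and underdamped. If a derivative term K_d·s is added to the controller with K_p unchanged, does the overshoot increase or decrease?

The derivative term adds K·K_d to the s-coefficient of the characteristic equation, raising 2ζω_n while ω_n is unchanged; ζ increases, so overshoot decreases.

decrease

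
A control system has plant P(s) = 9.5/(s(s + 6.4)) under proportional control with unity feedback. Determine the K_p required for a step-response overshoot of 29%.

K_p = 8.02

From %OS = 100·exp(−πζ/√(1−ζ²)) = 29%, ζ = −ln(0.29)/√(π²+ln²(0.29)) = 0.3666.
Characteristic equation s² + 6.4s + 9.5K_p = 0 gives ζ = 6.4/(2√(9.5K_p)).
Setting ζ = 0.3666: √(9.5K_p) = 6.4/(2·0.3666) = 8.729, so K_p = 76.19/9.5 = 8.02.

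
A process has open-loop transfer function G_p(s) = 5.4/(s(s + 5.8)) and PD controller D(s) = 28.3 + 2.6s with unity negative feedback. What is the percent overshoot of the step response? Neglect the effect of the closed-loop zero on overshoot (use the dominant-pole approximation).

1.46%

Forward path: (28.3 + 2.6s)·5.4/(s(s+5.8)). The closed-loop characteristic equation is s² + (5.8 + 5.4·2.6)s + 5.4·28.3 = 0.
That is s² + 19.84s + 152.8 = 0, so ω_n = 12.36 rad/s and ζ = 19.84/(2·12.36) = 0.8025.
%OS = 100·exp(−πζ/√(1−ζ²)) = 1.46%.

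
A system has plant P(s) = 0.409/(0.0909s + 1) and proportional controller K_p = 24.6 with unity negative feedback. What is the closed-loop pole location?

s = -121.7

Closed loop: T(s) = K_p·P/(1+K_p·P) = 10.06/(0.0909s + 1 + 10.06), with pole at s = −(1 + 10.06)/0.0909 = −121.7.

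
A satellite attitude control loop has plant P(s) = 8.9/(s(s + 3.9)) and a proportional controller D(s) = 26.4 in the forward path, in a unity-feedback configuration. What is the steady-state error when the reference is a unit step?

0

The open loop D(s)P(s) has a pole at the origin (type 1), so the static position error constant is infinite and e_ss = 1/(1+∞) = 0.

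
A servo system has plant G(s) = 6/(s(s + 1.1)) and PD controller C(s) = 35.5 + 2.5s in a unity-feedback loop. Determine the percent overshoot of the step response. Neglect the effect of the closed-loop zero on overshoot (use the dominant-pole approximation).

Forward path: (35.5 + 2.5s)·6/(s(s+1.1)). The closed-loop characteristic equation is s² + (1.1 + 6·2.5)s + 6·35.5 = 0.
That is s² + 16.1s + 213 = 0, so ω_n = 14.59 rad/s and ζ = 16.1/(2·14.59) = 0.5516.
%OS = 100·exp(−πζ/√(1−ζ²)) = 12.5%.

12.5%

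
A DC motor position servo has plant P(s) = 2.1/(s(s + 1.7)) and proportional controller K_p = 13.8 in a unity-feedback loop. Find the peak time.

T_p = 0.591 s

Closed-loop characteristic equation: s² + 1.7s + 28.98 = 0, so ω_n = 5.383 rad/s and ζ = 1.7/(2·5.383) = 0.1579.
Damped frequency ω_d = ω_n√(1−ζ²) = 5.316 rad/s, so peak time T_p = π/ω_d = 0.591 s.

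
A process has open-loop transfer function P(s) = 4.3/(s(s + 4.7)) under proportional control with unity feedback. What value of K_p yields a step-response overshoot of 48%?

K_p = 24.8

From %OS = 100·exp(−πζ/√(1−ζ²)) = 48%, ζ = −ln(0.48)/√(π²+ln²(0.48)) = 0.2275.
Characteristic equation s² + 4.7s + 4.3K_p = 0 gives ζ = 4.7/(2√(4.3K_p)).
Setting ζ = 0.2275: √(4.3K_p) = 4.7/(2·0.2275) = 10.33, so K_p = 106.7/4.3 = 24.8.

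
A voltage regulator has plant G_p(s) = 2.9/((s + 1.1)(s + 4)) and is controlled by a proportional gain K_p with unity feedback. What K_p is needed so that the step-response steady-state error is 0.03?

K_p = 49.1

Steady-state error for a unit step on this type-0 loop is 1/(1 + K_p·G_p(0)).
G_p(0) = 0.6591. Require 1/(1 + K_p·0.6591) = 0.03, so 1 + 0.6591·K_p = 33.33.
K_p = (33.33 − 1)/0.6591 = 49.1.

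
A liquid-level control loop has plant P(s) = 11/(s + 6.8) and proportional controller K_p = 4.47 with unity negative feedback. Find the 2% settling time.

Closed-loop transfer function: T(s) = K_p·P(s)/(1 + K_p·P(s)) = 49.17/(s + 6.8 + 49.17) = 49.17/(s + 55.97).
Time constant τ = 1/55.97 = 0.01787 s, so the 2% settling time is about 4τ = 0.0715 s.

T_s ≈ 0.0715 s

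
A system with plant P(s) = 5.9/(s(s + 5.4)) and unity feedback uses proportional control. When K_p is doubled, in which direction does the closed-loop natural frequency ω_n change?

increase

ω_n = √(5.9·K_p), which grows with K_p.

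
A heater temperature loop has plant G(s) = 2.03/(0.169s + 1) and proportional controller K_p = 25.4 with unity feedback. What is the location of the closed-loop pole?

Closed loop: T(s) = K_p·G/(1+K_p·G) = 51.56/(0.169s + 1 + 51.56), with pole at s = −(1 + 51.56)/0.169 = −311.

s = -311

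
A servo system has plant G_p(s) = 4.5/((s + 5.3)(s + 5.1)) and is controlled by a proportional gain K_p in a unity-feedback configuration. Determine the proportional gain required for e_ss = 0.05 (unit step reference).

For a type-0 loop with proportional control, e_ss = 1/(1 + K_p·G_p(0)).
G_p(0) = 0.1665. Require 1/(1 + K_p·0.1665) = 0.05, so 1 + 0.1665·K_p = 20.
K_p = (20 − 1)/0.1665 = 114.

K_p = 114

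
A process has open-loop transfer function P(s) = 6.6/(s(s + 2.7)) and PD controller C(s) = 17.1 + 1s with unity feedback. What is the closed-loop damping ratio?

Forward path: (17.1 + 1s)·6.6/(s(s+2.7)). The closed-loop characteristic equation is s² + (2.7 + 6.6·1)s + 6.6·17.1 = 0.
That is s² + 9.3s + 112.9 = 0, so ω_n = 10.62 rad/s and ζ = 9.3/(2·10.62) = 0.4377.

ζ = 0.438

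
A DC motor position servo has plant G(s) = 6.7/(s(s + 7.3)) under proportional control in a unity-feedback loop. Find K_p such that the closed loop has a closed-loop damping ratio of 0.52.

K_p = 7.35

Closed-loop characteristic equation: s² + 7.3s + K_p·6.7 = 0.
So ω_n = √(6.7K_p) and 2ζω_n = 7.3, giving ζ = 7.3/(2√(6.7K_p)).
Setting ζ = 0.52: √(6.7K_p) = 7.3/(2·0.52) = 7.019, so K_p = 49.27/6.7 = 7.35.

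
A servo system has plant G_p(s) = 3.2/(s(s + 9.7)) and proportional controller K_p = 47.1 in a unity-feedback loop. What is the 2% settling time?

From 1 + K_pG_p(s) = 0: s² + 9.7s + 150.7 = 0 ⇒ ω_n = 12.28, ζ = 0.3951.
2% settling time T_s ≈ 4/(ζω_n) = 4/4.85 = 0.825 s.

T_s ≈ 0.825 s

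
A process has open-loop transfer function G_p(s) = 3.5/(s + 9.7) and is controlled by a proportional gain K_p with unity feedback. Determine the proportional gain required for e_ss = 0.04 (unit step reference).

K_p = 66.5

Steady-state error for a unit step on this type-0 loop is 1/(1 + K_p·G_p(0)).
G_p(0) = 0.3608. Require 1/(1 + K_p·0.3608) = 0.04, so 1 + 0.3608·K_p = 25.
K_p = (25 − 1)/0.3608 = 66.5.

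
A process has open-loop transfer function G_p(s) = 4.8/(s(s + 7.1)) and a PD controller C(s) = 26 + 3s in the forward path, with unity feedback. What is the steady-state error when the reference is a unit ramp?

0.0569

The loop has one pole at the origin (type 1). Velocity error constant K_v = lim_{s→0} s·C(s)G_p(s) = 26·4.8/7.1 = 17.58.
Steady-state error to a unit ramp: e_ss = 1/K_v = 0.0569.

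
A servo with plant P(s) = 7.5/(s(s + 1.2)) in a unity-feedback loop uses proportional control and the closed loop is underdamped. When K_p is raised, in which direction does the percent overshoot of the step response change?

increase

ζ = 1.2/(2√(7.5K_p)) decreases as K_p grows; lower damping means more overshoot.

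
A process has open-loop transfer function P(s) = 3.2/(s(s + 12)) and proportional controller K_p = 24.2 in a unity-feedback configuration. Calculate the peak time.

T_p = 0.488 s

Closed-loop characteristic equation: s² + 12s + 77.44 = 0, so ω_n = 8.8 rad/s and ζ = 12/(2·8.8) = 0.6818.
Damped frequency ω_d = ω_n√(1−ζ²) = 6.437 rad/s, so peak time T_p = π/ω_d = 0.488 s.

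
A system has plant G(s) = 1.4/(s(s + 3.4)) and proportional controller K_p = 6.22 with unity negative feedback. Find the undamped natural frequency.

With unity feedback the closed-loop characteristic equation is s² + 3.4s + 6.22·1.4 = s² + 3.4s + 8.708 = 0.
So ω_n² = 8.708 ⇒ ω_n = 2.951 rad/s, and ζ = 3.4/(2ω_n) = 0.576.

ω_n = 2.95 rad/s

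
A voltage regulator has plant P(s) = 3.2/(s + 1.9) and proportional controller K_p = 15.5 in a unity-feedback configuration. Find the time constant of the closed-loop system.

Closed-loop transfer function: T(s) = K_p·P(s)/(1 + K_p·P(s)) = 49.6/(s + 1.9 + 49.6) = 49.6/(s + 51.5).
Time constant τ = 1/51.5 = 0.0194 s.

τ = 0.0194 s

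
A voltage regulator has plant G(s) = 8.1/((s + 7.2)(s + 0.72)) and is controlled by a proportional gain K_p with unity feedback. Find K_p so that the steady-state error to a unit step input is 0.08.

The loop is type 0, so e_ss(step) = 1/(1 + K_pos) with K_pos = K_p·G(0).
G(0) = 1.562. Require 1/(1 + K_p·1.562) = 0.08, so 1 + 1.562·K_p = 12.5.
K_p = (12.5 − 1)/1.562 = 7.36.

K_p = 7.36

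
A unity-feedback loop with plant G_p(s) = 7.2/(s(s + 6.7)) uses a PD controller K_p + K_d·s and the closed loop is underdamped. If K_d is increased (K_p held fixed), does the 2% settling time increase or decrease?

Characteristic equation s² + (6.7 + 7.2K_d)s + 7.2K_p = 0: raising K_d increases ζω_n = (6.7+7.2K_d)/2 while the loop stays underdamped, so T_s ≈ 4/(ζω_n) decreases.

decrease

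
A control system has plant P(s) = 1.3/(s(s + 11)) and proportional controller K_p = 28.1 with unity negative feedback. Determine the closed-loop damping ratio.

With unity feedback the closed-loop characteristic equation is s² + 11s + 28.1·1.3 = s² + 11s + 36.53 = 0.
So ω_n² = 36.53 ⇒ ω_n = 6.044 rad/s, and ζ = 11/(2ω_n) = 0.91.

ζ = 0.91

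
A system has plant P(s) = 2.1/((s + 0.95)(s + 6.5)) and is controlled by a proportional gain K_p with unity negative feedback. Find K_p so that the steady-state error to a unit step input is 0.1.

Steady-state error for a unit step on this type-0 loop is 1/(1 + K_p·P(0)).
P(0) = 0.3401. Require 1/(1 + K_p·0.3401) = 0.1, so 1 + 0.3401·K_p = 10.
K_p = (10 − 1)/0.3401 = 26.5.

K_p = 26.5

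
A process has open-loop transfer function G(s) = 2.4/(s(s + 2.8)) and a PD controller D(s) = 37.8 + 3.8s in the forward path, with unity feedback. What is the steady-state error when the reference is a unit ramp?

The loop has one pole at the origin (type 1). Velocity error constant K_v = lim_{s→0} s·D(s)G(s) = 37.8·2.4/2.8 = 32.4.
Steady-state error to a unit ramp: e_ss = 1/K_v = 0.0309.

0.0309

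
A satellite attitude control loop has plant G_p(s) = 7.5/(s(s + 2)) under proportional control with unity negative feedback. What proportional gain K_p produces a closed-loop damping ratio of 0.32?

Closed-loop characteristic equation: s² + 2s + K_p·7.5 = 0.
So ω_n = √(7.5K_p) and 2ζω_n = 2, giving ζ = 2/(2√(7.5K_p)).
Setting ζ = 0.32: √(7.5K_p) = 2/(2·0.32) = 3.125, so K_p = 9.766/7.5 = 1.3.

K_p = 1.3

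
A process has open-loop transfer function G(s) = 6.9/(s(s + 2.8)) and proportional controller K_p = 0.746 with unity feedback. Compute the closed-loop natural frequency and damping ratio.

ω_n = 2.27 rad/s, ζ = 0.617

With unity feedback the closed-loop characteristic equation is s² + 2.8s + 0.746·6.9 = s² + 2.8s + 5.147 = 0.
Matching s² + 2ζω_n s + ω_n²: ω_n = √5.147 = 2.269 rad/s and 2ζω_n = 2.8, so ζ = 2.8/(2·2.269) = 0.617.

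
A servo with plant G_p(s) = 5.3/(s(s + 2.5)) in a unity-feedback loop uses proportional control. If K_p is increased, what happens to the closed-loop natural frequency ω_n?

ω_n = √(5.3·K_p), which grows with K_p.

increase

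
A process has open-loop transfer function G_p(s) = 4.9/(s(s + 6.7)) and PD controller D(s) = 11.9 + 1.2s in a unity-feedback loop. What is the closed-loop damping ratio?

ζ = 0.824

Forward path: (11.9 + 1.2s)·4.9/(s(s+6.7)). The closed-loop characteristic equation is s² + (6.7 + 4.9·1.2)s + 4.9·11.9 = 0.
That is s² + 12.58s + 58.31 = 0, so ω_n = 7.636 rad/s and ζ = 12.58/(2·7.636) = 0.8237.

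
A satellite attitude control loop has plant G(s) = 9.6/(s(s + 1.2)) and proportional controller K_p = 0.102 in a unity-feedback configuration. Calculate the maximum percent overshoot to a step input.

From 1 + K_pG(s) = 0: s² + 1.2s + 0.9792 = 0 ⇒ ω_n = 0.9895, ζ = 0.6063.
%OS = 100·exp(−πζ/√(1−ζ²)) = 100·exp(−π·0.6063/√0.6324) = 9.11%.

9.11%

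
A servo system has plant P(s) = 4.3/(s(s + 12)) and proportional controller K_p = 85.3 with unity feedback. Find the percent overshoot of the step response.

35.5%

Closed-loop characteristic equation: s² + 12s + 366.8 = 0, so ω_n = 19.15 rad/s and ζ = 12/(2·19.15) = 0.3133.
%OS = 100·exp(−πζ/√(1−ζ²)) = 100·exp(−π·0.3133/√0.9019) = 35.5%.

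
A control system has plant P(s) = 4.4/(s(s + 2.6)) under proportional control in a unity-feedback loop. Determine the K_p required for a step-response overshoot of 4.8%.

From %OS = 100·exp(−πζ/√(1−ζ²)) = 4.8%, ζ = −ln(0.048)/√(π²+ln²(0.048)) = 0.695.
Characteristic equation s² + 2.6s + 4.4K_p = 0 gives ζ = 2.6/(2√(4.4K_p)).
Setting ζ = 0.695: √(4.4K_p) = 2.6/(2·0.695) = 1.871, so K_p = 3.499/4.4 = 0.795.

K_p = 0.795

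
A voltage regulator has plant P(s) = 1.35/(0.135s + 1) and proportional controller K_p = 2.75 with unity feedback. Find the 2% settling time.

Closed loop: T(s) = K_p·P/(1+K_p·P) = 3.713/(0.135s + 1 + 3.713), with pole at s = −(1 + 3.713)/0.135 = −34.91.
τ = 1/34.91 = 0.02865 s, so 2% settling time ≈ 4τ = 0.115 s.

T_s ≈ 0.115 s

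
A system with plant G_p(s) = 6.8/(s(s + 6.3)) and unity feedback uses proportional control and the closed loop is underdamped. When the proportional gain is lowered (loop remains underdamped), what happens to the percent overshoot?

ζ = 6.3/(2√(6.8K_p)) rises as K_p falls; higher damping means less overshoot.

decrease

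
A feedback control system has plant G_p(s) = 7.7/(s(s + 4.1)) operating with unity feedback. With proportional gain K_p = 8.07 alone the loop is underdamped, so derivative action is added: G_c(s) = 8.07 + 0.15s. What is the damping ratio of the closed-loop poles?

ζ = 0.333

Forward path: (8.07 + 0.15s)·7.7/(s(s+4.1)). The closed-loop characteristic equation is s² + (4.1 + 7.7·0.15)s + 7.7·8.07 = 0.
That is s² + 5.255s + 62.14 = 0, so ω_n = 7.883 rad/s and ζ = 5.255/(2·7.883) = 0.3333.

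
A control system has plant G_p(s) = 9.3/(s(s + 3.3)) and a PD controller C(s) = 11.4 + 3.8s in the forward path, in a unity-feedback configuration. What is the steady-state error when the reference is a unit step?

0

The open loop C(s)G_p(s) has a pole at the origin (type 1), so the static position error constant is infinite and e_ss = 1/(1+∞) = 0.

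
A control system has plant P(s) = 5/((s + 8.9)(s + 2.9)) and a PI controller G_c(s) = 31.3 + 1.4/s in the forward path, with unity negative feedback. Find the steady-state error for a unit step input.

0

The open loop G_c(s)P(s) has a pole at the origin (type 1), so the static position error constant is infinite and e_ss = 1/(1+∞) = 0.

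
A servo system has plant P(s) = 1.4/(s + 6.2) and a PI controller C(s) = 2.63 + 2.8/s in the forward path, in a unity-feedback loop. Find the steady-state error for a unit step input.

0

The open loop C(s)P(s) has a pole at the origin (type 1), so the static position error constant is infinite and e_ss = 1/(1+∞) = 0.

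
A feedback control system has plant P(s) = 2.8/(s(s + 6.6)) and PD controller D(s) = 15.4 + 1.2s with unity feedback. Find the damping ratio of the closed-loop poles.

ζ = 0.758

Forward path: (15.4 + 1.2s)·2.8/(s(s+6.6)). The closed-loop characteristic equation is s² + (6.6 + 2.8·1.2)s + 2.8·15.4 = 0.
That is s² + 9.96s + 43.12 = 0, so ω_n = 6.567 rad/s and ζ = 9.96/(2·6.567) = 0.7584.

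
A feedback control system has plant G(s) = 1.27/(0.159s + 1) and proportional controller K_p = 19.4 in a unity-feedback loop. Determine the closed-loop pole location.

Closed loop: T(s) = K_p·G/(1+K_p·G) = 24.64/(0.159s + 1 + 24.64), with pole at s = −(1 + 24.64)/0.159 = −161.2.

s = -161.2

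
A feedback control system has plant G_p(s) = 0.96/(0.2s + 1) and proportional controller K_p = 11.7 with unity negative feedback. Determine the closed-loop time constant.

τ = 0.0164 s

Closed loop: T(s) = K_p·G_p/(1+K_p·G_p) = 11.23/(0.2s + 1 + 11.23), with pole at s = −(1 + 11.23)/0.2 = −61.16.
Closed-loop time constant τ = 1/61.16 = 0.0164 s.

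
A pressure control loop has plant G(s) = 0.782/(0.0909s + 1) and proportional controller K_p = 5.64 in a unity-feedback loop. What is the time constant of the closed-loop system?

τ = 0.0168 s

Closed loop: T(s) = K_p·G/(1+K_p·G) = 4.41/(0.0909s + 1 + 4.41), with pole at s = −(1 + 4.41)/0.0909 = −59.52.
Closed-loop time constant τ = 1/59.52 = 0.0168 s.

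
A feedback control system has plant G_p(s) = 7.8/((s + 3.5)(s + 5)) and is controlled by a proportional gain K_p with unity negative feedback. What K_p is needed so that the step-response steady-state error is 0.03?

Steady-state error for a unit step on this type-0 loop is 1/(1 + K_p·G_p(0)).
G_p(0) = 0.4457. Require 1/(1 + K_p·0.4457) = 0.03, so 1 + 0.4457·K_p = 33.33.
K_p = (33.33 − 1)/0.4457 = 72.5.

K_p = 72.5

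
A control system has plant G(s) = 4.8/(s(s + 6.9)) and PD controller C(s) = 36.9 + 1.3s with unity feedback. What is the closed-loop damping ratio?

ζ = 0.494

Forward path: (36.9 + 1.3s)·4.8/(s(s+6.9)). The closed-loop characteristic equation is s² + (6.9 + 4.8·1.3)s + 4.8·36.9 = 0.
That is s² + 13.14s + 177.1 = 0, so ω_n = 13.31 rad/s and ζ = 13.14/(2·13.31) = 0.4937.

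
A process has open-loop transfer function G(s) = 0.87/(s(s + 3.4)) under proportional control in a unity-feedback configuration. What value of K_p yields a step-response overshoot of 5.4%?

From %OS = 100·exp(−πζ/√(1−ζ²)) = 5.4%, ζ = −ln(0.054)/√(π²+ln²(0.054)) = 0.6806.
Characteristic equation s² + 3.4s + 0.87K_p = 0 gives ζ = 3.4/(2√(0.87K_p)).
Setting ζ = 0.6806: √(0.87K_p) = 3.4/(2·0.6806) = 2.498, so K_p = 6.238/0.87 = 7.17.

K_p = 7.17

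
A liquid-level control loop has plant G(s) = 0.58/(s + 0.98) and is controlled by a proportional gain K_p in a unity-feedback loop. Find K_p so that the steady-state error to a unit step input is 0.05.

Steady-state error for a unit step on this type-0 loop is 1/(1 + K_p·G(0)).
G(0) = 0.5918. Require 1/(1 + K_p·0.5918) = 0.05, so 1 + 0.5918·K_p = 20.
K_p = (20 − 1)/0.5918 = 32.1.

K_p = 32.1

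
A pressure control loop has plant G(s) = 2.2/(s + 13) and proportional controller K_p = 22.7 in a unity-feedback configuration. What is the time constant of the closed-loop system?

τ = 0.0159 s

Closed-loop transfer function: T(s) = K_p·G(s)/(1 + K_p·G(s)) = 49.94/(s + 13 + 49.94) = 49.94/(s + 62.94).
Time constant τ = 1/62.94 = 0.0159 s.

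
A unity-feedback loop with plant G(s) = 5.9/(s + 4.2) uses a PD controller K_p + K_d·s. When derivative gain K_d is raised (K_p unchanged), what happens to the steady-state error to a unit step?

unchanged

K_d affects only the transient (the s-coefficient); the DC loop gain, and hence e_ss, depends only on K_p.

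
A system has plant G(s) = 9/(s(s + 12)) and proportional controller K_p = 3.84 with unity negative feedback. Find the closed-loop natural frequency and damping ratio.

With unity feedback the closed-loop characteristic equation is s² + 12s + 3.84·9 = s² + 12s + 34.56 = 0.
Matching s² + 2ζω_n s + ω_n²: ω_n = √34.56 = 5.879 rad/s and 2ζω_n = 12, so ζ = 12/(2·5.879) = 1.02.

ω_n = 5.88 rad/s, ζ = 1.02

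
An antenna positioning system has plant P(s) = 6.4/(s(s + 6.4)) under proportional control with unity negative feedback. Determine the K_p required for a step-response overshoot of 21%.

K_p = 8.08

From %OS = 100·exp(−πζ/√(1−ζ²)) = 21%, ζ = −ln(0.21)/√(π²+ln²(0.21)) = 0.4449.
Characteristic equation s² + 6.4s + 6.4K_p = 0 gives ζ = 6.4/(2√(6.4K_p)).
Setting ζ = 0.4449: √(6.4K_p) = 6.4/(2·0.4449) = 7.193, so K_p = 51.73/6.4 = 8.08.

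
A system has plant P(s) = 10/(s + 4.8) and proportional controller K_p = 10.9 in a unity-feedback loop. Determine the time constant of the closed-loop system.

τ = 0.00879 s

Closed-loop transfer function: T(s) = K_p·P(s)/(1 + K_p·P(s)) = 109/(s + 4.8 + 109) = 109/(s + 113.8).
Time constant τ = 1/113.8 = 0.00879 s.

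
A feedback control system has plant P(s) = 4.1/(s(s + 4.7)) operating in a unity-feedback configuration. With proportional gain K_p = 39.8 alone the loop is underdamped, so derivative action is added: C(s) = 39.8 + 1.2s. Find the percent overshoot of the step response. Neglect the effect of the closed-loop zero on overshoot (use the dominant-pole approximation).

27.9%

Forward path: (39.8 + 1.2s)·4.1/(s(s+4.7)). The closed-loop characteristic equation is s² + (4.7 + 4.1·1.2)s + 4.1·39.8 = 0.
That is s² + 9.62s + 163.2 = 0, so ω_n = 12.77 rad/s and ζ = 9.62/(2·12.77) = 0.3765.
%OS = 100·exp(−πζ/√(1−ζ²)) = 27.9%.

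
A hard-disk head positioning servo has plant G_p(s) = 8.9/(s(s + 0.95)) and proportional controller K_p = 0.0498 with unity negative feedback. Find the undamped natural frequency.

With unity feedback the closed-loop characteristic equation is s² + 0.95s + 0.0498·8.9 = s² + 0.95s + 0.4432 = 0.
Matching s² + 2ζω_n s + ω_n²: ω_n = √0.4432 = 0.6657 rad/s and 2ζω_n = 0.95, so ζ = 0.95/(2·0.6657) = 0.713.

ω_n = 0.666 rad/s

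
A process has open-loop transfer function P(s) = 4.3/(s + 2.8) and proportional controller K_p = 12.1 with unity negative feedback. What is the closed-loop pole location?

Closed-loop transfer function: T(s) = K_p·P(s)/(1 + K_p·P(s)) = 52.03/(s + 2.8 + 52.03) = 52.03/(s + 54.83).
The closed-loop pole is at s = −54.83.

s = -54.83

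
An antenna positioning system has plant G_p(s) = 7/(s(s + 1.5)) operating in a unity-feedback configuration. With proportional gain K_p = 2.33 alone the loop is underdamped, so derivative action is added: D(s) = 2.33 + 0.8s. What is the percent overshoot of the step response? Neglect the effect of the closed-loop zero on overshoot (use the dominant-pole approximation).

Forward path: (2.33 + 0.8s)·7/(s(s+1.5)). The closed-loop characteristic equation is s² + (1.5 + 7·0.8)s + 7·2.33 = 0.
That is s² + 7.1s + 16.31 = 0, so ω_n = 4.039 rad/s and ζ = 7.1/(2·4.039) = 0.879.
%OS = 100·exp(−πζ/√(1−ζ²)) = 0.305%.

0.305%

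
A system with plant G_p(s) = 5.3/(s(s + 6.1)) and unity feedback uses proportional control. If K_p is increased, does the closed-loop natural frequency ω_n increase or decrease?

ω_n = √(5.3·K_p), which grows with K_p.

increase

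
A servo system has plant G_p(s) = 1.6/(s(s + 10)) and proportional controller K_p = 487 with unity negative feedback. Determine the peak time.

From 1 + K_pG_p(s) = 0: s² + 10s + 779.2 = 0 ⇒ ω_n = 27.91, ζ = 0.1791.
Damped frequency ω_d = ω_n√(1−ζ²) = 27.46 rad/s, so peak time T_p = π/ω_d = 0.114 s.

T_p = 0.114 s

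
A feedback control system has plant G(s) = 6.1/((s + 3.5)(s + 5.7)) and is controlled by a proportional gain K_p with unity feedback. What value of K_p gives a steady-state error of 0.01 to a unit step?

Steady-state error for a unit step on this type-0 loop is 1/(1 + K_p·G(0)).
G(0) = 0.3058. Require 1/(1 + K_p·0.3058) = 0.01, so 1 + 0.3058·K_p = 100.
K_p = (100 − 1)/0.3058 = 324.

K_p = 324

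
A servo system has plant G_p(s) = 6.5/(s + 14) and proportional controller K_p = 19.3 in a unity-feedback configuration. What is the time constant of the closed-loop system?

Closed-loop transfer function: T(s) = K_p·G_p(s)/(1 + K_p·G_p(s)) = 125.5/(s + 14 + 125.5) = 125.5/(s + 139.4).
Time constant τ = 1/139.4 = 0.00717 s.

τ = 0.00717 s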